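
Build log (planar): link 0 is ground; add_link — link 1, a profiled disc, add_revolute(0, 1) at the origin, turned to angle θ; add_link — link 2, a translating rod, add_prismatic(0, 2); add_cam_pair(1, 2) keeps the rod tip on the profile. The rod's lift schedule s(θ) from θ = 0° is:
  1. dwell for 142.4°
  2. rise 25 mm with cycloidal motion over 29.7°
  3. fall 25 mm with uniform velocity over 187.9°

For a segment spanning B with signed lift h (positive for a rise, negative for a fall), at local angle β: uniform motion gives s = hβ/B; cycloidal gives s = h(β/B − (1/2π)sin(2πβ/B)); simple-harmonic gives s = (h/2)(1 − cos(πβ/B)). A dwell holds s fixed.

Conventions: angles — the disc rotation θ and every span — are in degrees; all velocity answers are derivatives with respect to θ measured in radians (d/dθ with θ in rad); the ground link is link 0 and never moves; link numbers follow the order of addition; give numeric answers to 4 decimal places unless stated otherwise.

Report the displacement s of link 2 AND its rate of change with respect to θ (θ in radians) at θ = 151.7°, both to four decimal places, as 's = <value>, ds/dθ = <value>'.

seg 1 [0°–142.4°] dwell: s stays 0.0000
seg 2 [142.4°–172.1°] cycloidal, h=25: θ=151.7° here. β=9.3, B=29.7. 25·(0.3131 − sin(2π·0.3131)/(2π)) = 4.1584 → s = 4.1584
velocity in seg [142.4°–172.1°] (cycloidal), θ in radians: β = 9.3° = 0.1623 rad, B = 29.7° = 0.5184 rad; ds/dθ = (h/B)(1 − cos(2πβ/B)) = (25/0.5184)(1 − cos(2π·0.3131)) = 66.861721 mm/rad

s = 4.1584, ds/dθ = 66.8617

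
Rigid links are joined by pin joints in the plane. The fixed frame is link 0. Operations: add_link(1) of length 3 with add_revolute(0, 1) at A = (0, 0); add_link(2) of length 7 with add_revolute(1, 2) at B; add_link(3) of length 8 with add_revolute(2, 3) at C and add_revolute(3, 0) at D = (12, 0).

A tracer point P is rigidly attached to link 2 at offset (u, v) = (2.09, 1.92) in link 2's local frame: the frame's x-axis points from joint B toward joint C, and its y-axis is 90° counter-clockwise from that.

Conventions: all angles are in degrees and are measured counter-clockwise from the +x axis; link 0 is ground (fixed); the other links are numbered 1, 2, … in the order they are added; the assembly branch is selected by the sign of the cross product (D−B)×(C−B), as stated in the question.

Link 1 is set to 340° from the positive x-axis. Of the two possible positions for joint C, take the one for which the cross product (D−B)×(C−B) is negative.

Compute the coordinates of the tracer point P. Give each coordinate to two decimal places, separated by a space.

A=(0,0), D=(12.00,0)
B = A + 3.00·(cos340°, sin340°) = (2.8191, -1.0261)
|BD| = 9.2381
circle(B,7.00) ∩ circle(D,8.00): a=3.8072, h=5.8741
  candidates: C₊=(5.9503,5.2346) cross=54.266; C₋=(7.2551,-6.4410) cross=-54.266
  branch - wants cross < 0 → take C=(7.2551,-6.4410) (cross=-54.266)
ex = (C−B)/|BC| = (0.6337,-0.7736); ey = (0.7736,0.6337)
P = B + 2.09·ex + 1.92·ey = (5.6288,-1.4261)

5.63 -1.43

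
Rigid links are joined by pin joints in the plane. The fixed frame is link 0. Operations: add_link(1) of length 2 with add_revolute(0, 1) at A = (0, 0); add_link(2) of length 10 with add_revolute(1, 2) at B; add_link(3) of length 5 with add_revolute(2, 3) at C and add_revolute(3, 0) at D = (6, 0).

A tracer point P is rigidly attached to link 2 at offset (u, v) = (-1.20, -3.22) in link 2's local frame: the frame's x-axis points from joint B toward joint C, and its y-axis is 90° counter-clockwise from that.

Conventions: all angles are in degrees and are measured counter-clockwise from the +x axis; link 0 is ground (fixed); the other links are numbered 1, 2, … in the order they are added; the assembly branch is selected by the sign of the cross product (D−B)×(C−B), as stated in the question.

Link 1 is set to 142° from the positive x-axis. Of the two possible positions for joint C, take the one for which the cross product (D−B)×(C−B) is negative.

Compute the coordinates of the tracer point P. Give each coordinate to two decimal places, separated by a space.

A=(0,0), D=(6.00,0)
B = A + 2.00·(cos142°, sin142°) = (-1.5760, 1.2313)
|BD| = 7.6754
circle(B,10.00) ∩ circle(D,5.00): a=8.7234, h=4.8889
  candidates: C₊=(7.8187,4.6575) cross=37.525; C₋=(6.2501,-4.9937) cross=-37.525
  branch - wants cross < 0 → take C=(6.2501,-4.9937) (cross=-37.525)
ex = (C−B)/|BC| = (0.7826,-0.6225); ey = (0.6225,0.7826)
P = B + -1.20·ex + -3.22·ey = (-4.5196,-0.5417)

-4.52 -0.54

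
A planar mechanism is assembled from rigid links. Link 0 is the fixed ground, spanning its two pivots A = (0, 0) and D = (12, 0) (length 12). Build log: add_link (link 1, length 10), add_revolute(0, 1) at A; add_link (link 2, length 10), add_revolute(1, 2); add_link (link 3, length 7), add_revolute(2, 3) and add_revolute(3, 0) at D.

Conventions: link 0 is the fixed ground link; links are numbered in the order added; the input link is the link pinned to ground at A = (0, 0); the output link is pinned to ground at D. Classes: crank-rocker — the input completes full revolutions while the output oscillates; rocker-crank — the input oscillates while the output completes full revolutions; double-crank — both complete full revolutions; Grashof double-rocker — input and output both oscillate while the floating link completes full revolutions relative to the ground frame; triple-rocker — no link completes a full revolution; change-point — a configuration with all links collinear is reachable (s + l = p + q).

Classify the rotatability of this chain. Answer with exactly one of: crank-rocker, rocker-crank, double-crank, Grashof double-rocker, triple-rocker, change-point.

lengths: ground=12, input=10, coupler=10, output=7
sorted: s=7 (shortest), l=12 (longest), p+q=20
s + l = 19 vs p + q = 20
s + l < p + q (Grashof) with shortest = output link → rocker-crank

rocker-crank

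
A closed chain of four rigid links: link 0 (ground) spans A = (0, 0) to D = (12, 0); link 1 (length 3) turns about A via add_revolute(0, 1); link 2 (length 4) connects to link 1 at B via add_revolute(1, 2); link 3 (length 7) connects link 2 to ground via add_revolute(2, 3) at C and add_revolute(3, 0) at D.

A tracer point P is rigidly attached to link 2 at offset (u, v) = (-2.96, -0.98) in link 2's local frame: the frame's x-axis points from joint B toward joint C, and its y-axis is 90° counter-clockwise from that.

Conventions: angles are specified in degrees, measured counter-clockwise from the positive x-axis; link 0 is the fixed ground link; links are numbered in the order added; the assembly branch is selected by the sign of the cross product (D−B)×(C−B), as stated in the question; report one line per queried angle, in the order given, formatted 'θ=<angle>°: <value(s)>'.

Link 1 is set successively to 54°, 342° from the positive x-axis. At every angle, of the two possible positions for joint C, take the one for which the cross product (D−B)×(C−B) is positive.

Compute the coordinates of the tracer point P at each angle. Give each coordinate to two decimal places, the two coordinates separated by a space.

A=(0,0), D=(12.00,0)
θ=54°: B = A + 3.00·(cos54°, sin54°) = (1.7634, 2.4271)
θ=54°: |BD| = 10.5204
θ=54°: circle(B,4.00) ∩ circle(D,7.00): a=3.6918, h=1.5396
θ=54°:   candidates: C₊=(5.7108,3.0734) cross=16.197; C₋=(5.0004,0.0773) cross=-16.197
θ=54°:   branch + wants cross > 0 → take C=(5.7108,3.0734) (cross=16.197)
θ=54°: ex = (C−B)/|BC| = (0.9869,0.1616); ey = (-0.1616,0.9869)
θ=54°: P = B + -2.96·ex + -0.98·ey = (-0.9994,0.9816)
θ=342°: B = A + 3.00·(cos342°, sin342°) = (2.8532, -0.9271)
θ=342°: |BD| = 9.1937
θ=342°: circle(B,4.00) ∩ circle(D,7.00): a=2.8021, h=2.8545
θ=342°:   candidates: C₊=(5.3532,2.1954) cross=26.243; C₋=(5.9289,-3.4844) cross=-26.243
θ=342°:   branch + wants cross > 0 → take C=(5.3532,2.1954) (cross=26.243)
θ=342°: ex = (C−B)/|BC| = (0.6250,0.7806); ey = (-0.7806,0.6250)
θ=342°: P = B + -2.96·ex + -0.98·ey = (1.7682,-3.8502)

θ=54°: -1.00 0.98
θ=342°: 1.77 -3.85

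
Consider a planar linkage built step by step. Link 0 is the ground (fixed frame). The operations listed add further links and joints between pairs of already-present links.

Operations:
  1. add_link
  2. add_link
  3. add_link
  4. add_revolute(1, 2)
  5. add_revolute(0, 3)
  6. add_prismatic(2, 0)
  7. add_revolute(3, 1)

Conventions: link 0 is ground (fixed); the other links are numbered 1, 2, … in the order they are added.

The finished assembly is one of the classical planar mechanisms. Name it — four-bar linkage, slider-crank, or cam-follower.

links: 4 (incl. ground); joints: 3 revolute, 1 prismatic, 0 higher (cam) pair, forming one closed loop
4 links, 3 revolutes + 1 prismatic in one loop → slider-crank

slider-crank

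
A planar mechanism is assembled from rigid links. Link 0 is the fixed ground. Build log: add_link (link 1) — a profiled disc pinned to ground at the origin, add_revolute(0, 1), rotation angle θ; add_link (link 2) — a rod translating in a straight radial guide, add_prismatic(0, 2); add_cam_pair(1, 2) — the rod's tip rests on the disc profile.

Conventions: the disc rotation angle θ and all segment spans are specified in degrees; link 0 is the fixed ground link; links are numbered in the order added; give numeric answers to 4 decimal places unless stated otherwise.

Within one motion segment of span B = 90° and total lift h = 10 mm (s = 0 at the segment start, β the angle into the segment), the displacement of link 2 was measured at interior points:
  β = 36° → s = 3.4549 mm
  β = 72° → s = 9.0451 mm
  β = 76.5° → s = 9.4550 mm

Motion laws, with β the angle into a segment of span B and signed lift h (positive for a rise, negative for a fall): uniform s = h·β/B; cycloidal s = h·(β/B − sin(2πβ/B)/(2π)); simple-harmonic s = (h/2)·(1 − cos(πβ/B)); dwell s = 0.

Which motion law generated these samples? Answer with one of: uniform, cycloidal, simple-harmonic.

candidates at β/B = r: uniform s = h·r (linear in β); cycloidal s = h·(r − sin(2πr)/(2π)); simple-harmonic s = (h/2)(1 − cos(πr))
β=36°: printed 3.4549 | uniform 4.0000, cycloidal 3.0645, simple-harmonic 3.4549
β=72°: printed 9.0451 | uniform 8.0000, cycloidal 9.5137, simple-harmonic 9.0451
β=76.5°: printed 9.4550 | uniform 8.5000, cycloidal 9.7876, simple-harmonic 9.4550
only one law matches every sample → simple-harmonic

simple-harmonic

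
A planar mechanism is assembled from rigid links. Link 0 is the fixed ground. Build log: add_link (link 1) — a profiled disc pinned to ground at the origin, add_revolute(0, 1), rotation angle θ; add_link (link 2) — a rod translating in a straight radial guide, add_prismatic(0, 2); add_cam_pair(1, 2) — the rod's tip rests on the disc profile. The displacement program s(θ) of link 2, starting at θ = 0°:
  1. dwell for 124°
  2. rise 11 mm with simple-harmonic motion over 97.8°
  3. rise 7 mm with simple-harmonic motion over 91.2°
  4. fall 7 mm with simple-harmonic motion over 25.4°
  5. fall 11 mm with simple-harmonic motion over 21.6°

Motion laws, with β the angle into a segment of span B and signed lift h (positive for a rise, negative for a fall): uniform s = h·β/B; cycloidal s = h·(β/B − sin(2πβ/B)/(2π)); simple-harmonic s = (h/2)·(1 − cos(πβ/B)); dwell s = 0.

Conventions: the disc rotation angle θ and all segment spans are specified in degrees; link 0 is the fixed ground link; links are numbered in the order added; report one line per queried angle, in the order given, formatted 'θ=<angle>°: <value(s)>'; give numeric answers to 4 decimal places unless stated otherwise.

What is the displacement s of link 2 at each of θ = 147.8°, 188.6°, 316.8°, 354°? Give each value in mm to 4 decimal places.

seg 1 [0°–124°] dwell: s stays 0.0000
seg 2 [124°–221.8°] simple-harmonic, h=11: θ=147.8° here. β=23.8, B=97.8. 11/2·(1 − cos(π·0.2434)) = 1.5306 → s = 1.5306
seg 2 [124°–221.8°] simple-harmonic, h=11: θ=188.6° here. β=64.6, B=97.8. 11/2·(1 − cos(π·0.6605)) = 8.1577 → s = 8.1577
seg 2 [124°–221.8°] simple-harmonic, h=11: full span → s += 11 → s = 11.0000
seg 3 [221.8°–313°] simple-harmonic, h=7: full span → s += 7 → s = 18.0000
seg 4 [313°–338.4°] simple-harmonic, h=-7: θ=316.8° here. β=3.8, B=25.4. -7/2·(1 − cos(π·0.1496)) = -0.3795 → s = 17.6205
seg 4 [313°–338.4°] simple-harmonic, h=-7: full span → s += -7 → s = 11.0000
seg 5 [338.4°–360°] simple-harmonic, h=-11: θ=354° here. β=15.6, B=21.6. -11/2·(1 − cos(π·0.7222)) = -9.0353 → s = 1.9647

θ=147.8°: 1.5306
θ=188.6°: 8.1577
θ=316.8°: 17.6205
θ=354°: 1.9647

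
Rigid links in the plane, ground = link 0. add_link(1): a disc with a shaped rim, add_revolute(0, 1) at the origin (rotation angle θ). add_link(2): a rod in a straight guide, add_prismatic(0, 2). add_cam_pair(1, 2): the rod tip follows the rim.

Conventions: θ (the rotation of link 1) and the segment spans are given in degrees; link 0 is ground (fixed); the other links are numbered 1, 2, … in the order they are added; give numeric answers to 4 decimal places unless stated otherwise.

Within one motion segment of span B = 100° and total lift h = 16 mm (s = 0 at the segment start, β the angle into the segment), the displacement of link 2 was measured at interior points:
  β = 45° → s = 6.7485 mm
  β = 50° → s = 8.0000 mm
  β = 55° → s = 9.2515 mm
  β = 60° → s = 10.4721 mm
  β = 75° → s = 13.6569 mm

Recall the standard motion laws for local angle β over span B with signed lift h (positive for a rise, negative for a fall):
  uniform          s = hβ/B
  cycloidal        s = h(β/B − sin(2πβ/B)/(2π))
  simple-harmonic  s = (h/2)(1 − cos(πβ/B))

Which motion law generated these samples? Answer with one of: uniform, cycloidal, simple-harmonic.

candidates at β/B = r: uniform s = h·r (linear in β); cycloidal s = h·(r − sin(2πr)/(2π)); simple-harmonic s = (h/2)(1 − cos(πr))
β=45°: printed 6.7485 | uniform 7.2000, cycloidal 6.4131, simple-harmonic 6.7485
β=50°: printed 8.0000 | uniform 8.0000, cycloidal 8.0000, simple-harmonic 8.0000
β=55°: printed 9.2515 | uniform 8.8000, cycloidal 9.5869, simple-harmonic 9.2515
β=60°: printed 10.4721 | uniform 9.6000, cycloidal 11.0968, simple-harmonic 10.4721
β=75°: printed 13.6569 | uniform 12.0000, cycloidal 14.5465, simple-harmonic 13.6569
only one law matches every sample → simple-harmonic

simple-harmonic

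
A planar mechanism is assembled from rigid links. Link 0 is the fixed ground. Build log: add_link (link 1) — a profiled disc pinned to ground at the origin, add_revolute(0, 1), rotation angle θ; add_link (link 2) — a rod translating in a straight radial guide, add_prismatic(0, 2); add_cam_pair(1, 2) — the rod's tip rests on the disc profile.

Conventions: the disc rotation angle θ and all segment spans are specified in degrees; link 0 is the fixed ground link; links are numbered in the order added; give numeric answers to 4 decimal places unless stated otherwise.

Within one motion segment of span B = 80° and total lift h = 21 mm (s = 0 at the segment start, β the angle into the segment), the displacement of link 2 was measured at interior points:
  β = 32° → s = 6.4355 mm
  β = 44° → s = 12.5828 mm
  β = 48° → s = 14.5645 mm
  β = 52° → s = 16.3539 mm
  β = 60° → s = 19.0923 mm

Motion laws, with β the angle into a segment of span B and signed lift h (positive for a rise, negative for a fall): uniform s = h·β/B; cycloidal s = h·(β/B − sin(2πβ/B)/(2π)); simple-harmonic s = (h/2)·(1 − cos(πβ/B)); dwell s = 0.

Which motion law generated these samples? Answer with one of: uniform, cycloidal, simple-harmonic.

candidates at β/B = r: uniform s = h·r (linear in β); cycloidal s = h·(r − sin(2πr)/(2π)); simple-harmonic s = (h/2)(1 − cos(πr))
β=32°: printed 6.4355 | uniform 8.4000, cycloidal 6.4355, simple-harmonic 7.2553
β=44°: printed 12.5828 | uniform 11.5500, cycloidal 12.5828, simple-harmonic 12.1426
β=48°: printed 14.5645 | uniform 12.6000, cycloidal 14.5645, simple-harmonic 13.7447
β=52°: printed 16.3539 | uniform 13.6500, cycloidal 16.3539, simple-harmonic 15.2669
β=60°: printed 19.0923 | uniform 15.7500, cycloidal 19.0923, simple-harmonic 17.9246
only one law matches every sample → cycloidal

cycloidal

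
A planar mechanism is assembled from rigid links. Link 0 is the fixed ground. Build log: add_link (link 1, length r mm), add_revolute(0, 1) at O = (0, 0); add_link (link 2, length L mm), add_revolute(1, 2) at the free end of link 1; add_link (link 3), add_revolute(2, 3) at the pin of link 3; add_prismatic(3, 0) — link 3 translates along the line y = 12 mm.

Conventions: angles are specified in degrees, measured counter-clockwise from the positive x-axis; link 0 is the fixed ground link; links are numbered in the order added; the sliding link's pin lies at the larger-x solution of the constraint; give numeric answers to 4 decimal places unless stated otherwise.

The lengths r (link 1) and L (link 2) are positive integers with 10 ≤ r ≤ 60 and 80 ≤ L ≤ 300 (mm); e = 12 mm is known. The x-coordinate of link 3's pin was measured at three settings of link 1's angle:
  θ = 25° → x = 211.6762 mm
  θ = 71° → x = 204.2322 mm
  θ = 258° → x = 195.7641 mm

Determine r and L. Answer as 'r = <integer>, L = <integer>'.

constraint per measurement: (x − r cos θ)² + (r sin θ − e)² = L²
subtracting the θ₁ and θ₂ equations cancels the r² and L² terms:
r = (x₁² − x₂²) / (2[(x₁cos θ₁ + e sin θ₁) − (x₂cos θ₂ + e sin θ₂)]) = 13.0000 → r = 13
L² = (x₁ − r cos θ₁)² + (r sin θ₁ − e)² = 40000.0183 → L = 200.0000 → L = 200
check at θ₃=258°: x = 195.7641 (printed 195.7641) ✓

r = 13, L = 200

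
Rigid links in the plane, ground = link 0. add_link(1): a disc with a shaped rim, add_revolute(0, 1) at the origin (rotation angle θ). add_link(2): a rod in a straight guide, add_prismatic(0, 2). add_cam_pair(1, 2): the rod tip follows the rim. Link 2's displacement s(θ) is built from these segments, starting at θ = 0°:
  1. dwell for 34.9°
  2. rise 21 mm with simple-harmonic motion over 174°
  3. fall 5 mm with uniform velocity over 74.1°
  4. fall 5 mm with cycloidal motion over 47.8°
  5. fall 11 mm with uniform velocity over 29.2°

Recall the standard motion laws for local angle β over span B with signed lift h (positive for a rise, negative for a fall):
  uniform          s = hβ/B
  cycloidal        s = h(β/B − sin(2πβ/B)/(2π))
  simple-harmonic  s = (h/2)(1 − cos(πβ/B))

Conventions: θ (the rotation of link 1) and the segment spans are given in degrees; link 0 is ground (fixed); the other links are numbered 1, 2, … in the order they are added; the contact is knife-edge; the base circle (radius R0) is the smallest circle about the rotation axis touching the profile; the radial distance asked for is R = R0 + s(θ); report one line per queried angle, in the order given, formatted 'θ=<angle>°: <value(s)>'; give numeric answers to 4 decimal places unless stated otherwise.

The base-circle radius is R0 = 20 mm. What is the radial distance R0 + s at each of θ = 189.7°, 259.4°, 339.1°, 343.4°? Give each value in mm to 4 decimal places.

segment 1 (0° to 34.9°, dwell): s unchanged at 0.0000
θ = 189.7° falls in segment 2 (34.9° to 208.9°, simple-harmonic, h = 21): β = 189.7 − 34.9 = 154.8°, B = 174°; Δs = 21/2·(1 − cos(π·0.8897)) = 20.3754; s = 0.0000 + 20.3754 = 20.3754
segment 2 (34.9° to 208.9°, simple-harmonic, h = 21) is passed completely: s = 0.0000 + (21) = 21.0000
θ = 259.4° falls in segment 3 (208.9° to 283°, uniform, h = -5): β = 259.4 − 208.9 = 50.5°, B = 74.1°; Δs = -5·50.5/74.1 = -3.4076; s = 21.0000 − 3.4076 = 17.5924
segment 3 (208.9° to 283°, uniform, h = -5) is passed completely: s = 21.0000 + (-5) = 16.0000
segment 4 (283° to 330.8°, cycloidal, h = -5) is passed completely: s = 16.0000 + (-5) = 11.0000
θ = 339.1° falls in segment 5 (330.8° to 360°, uniform, h = -11): β = 339.1 − 330.8 = 8.3°, B = 29.2°; Δs = -11·8.3/29.2 = -3.1267; s = 11.0000 − 3.1267 = 7.8733
θ = 343.4° falls in segment 5 (330.8° to 360°, uniform, h = -11): β = 343.4 − 330.8 = 12.6°, B = 29.2°; Δs = -11·12.6/29.2 = -4.7466; s = 11.0000 − 4.7466 = 6.2534
θ=189.7°: R = R0 + s = 20 + 20.3754 = 40.3754
θ=259.4°: R = R0 + s = 20 + 17.5924 = 37.5924
θ=339.1°: R = R0 + s = 20 + 7.8733 = 27.8733
θ=343.4°: R = R0 + s = 20 + 6.2534 = 26.2534

θ=189.7°: 40.3754
θ=259.4°: 37.5924
θ=339.1°: 27.8733
θ=343.4°: 26.2534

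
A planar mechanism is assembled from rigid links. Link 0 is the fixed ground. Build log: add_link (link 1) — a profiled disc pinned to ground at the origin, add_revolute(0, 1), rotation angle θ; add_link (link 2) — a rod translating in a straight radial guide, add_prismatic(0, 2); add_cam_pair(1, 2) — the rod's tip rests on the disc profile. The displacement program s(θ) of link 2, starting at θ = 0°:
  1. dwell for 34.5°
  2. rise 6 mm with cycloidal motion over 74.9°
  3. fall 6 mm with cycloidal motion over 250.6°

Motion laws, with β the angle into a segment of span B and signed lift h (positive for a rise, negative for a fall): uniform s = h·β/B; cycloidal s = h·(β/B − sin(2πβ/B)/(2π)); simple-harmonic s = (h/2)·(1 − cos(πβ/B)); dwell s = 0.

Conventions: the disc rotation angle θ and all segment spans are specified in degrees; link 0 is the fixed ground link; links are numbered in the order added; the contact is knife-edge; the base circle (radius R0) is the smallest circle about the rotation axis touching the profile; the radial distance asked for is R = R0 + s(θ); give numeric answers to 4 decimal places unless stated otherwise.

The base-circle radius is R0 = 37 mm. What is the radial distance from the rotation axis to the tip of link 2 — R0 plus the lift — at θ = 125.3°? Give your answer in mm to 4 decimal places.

seg 1 [0°–34.5°] dwell: s stays 0.0000
seg 2 [34.5°–109.4°] cycloidal, h=6: full span → s += 6 → s = 6.0000
seg 3 [109.4°–360°] cycloidal, h=-6: θ=125.3° here. β=15.9, B=250.6. -6·(0.0634 − sin(2π·0.0634)/(2π)) = -0.0100 → s = 5.9900
R = R0 + s = 37 + 5.9900 = 42.9900

42.9900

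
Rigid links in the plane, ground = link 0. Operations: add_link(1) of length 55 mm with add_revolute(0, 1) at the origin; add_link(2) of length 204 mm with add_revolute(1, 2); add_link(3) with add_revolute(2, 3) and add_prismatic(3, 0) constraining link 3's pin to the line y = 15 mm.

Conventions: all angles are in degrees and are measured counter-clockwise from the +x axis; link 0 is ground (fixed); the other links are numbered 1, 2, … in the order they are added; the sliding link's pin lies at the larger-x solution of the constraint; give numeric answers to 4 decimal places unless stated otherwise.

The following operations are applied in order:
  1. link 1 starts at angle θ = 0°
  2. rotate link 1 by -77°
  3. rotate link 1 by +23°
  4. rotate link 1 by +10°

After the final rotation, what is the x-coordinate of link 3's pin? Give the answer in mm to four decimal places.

geometry: r = 55 mm, L = 204 mm, e = 15 mm; θ starts at 0°
rotate link 1 by -77°: θ ← 0° -77° = -77°
rotate link 1 by +23°: θ ← -77° +23° = -54°
rotate link 1 by +10°: θ ← -54° +10° = -44°
crank pin P = (r cos θ, r sin θ) = (39.563689, -38.206210)
h = r sin θ − e = -38.206210 − 15 = -53.206210
x = r cos θ + √(L² − h²) = 39.563689 + 196.939329 = 236.503018

236.5030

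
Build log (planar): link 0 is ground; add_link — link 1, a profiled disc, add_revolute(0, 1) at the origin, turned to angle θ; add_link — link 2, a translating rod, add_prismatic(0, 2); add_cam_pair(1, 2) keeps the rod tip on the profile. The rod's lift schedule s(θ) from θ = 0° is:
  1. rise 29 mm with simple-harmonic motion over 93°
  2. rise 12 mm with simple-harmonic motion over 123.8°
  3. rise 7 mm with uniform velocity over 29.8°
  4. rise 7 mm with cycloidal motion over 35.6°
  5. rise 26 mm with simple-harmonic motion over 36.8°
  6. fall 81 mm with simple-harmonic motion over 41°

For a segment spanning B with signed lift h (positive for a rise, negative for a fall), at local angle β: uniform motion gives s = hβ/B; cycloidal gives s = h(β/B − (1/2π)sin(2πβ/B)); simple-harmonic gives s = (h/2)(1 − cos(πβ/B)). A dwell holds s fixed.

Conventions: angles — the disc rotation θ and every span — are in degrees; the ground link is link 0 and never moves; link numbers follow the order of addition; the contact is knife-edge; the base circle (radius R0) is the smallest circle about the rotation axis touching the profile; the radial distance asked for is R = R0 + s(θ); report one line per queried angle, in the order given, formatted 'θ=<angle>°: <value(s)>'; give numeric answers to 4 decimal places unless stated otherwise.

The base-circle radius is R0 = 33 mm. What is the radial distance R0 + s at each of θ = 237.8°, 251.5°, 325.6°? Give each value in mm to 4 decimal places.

seg 1 [0°–93°] simple-harmonic, h=29: full span → s += 29 → s = 29.0000
seg 2 [93°–216.8°] simple-harmonic, h=12: full span → s += 12 → s = 41.0000
seg 3 [216.8°–246.6°] uniform, h=7: θ=237.8° here. β=21, B=29.8. 7·21/29.8 = 4.9329 → s = 45.9329
seg 3 [216.8°–246.6°] uniform, h=7: full span → s += 7 → s = 48.0000
seg 4 [246.6°–282.2°] cycloidal, h=7: θ=251.5° here. β=4.9, B=35.6. 7·(0.1376 − sin(2π·0.1376)/(2π)) = 0.1157 → s = 48.1157
seg 4 [246.6°–282.2°] cycloidal, h=7: full span → s += 7 → s = 55.0000
seg 5 [282.2°–319°] simple-harmonic, h=26: full span → s += 26 → s = 81.0000
seg 6 [319°–360°] simple-harmonic, h=-81: θ=325.6° here. β=6.6, B=41. -81/2·(1 − cos(π·0.1610)) = -5.0695 → s = 75.9305
θ=237.8°: R = R0 + s = 33 + 45.9329 = 78.9329
θ=251.5°: R = R0 + s = 33 + 48.1157 = 81.1157
θ=325.6°: R = R0 + s = 33 + 75.9305 = 108.9305

θ=237.8°: 78.9329
θ=251.5°: 81.1157
θ=325.6°: 108.9305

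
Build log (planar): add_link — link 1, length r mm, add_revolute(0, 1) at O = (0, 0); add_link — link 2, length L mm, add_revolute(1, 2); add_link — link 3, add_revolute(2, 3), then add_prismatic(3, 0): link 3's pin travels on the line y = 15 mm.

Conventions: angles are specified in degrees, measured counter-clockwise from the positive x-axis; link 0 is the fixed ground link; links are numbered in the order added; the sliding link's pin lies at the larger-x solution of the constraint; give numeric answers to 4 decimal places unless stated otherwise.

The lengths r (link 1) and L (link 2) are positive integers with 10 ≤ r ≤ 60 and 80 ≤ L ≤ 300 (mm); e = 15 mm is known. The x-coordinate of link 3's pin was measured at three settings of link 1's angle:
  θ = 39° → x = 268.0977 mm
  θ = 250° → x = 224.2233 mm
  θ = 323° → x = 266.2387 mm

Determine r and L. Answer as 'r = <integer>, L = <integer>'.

constraint per measurement: (x − r cos θ)² + (r sin θ − e)² = L²
subtracting the θ₁ and θ₂ equations cancels the r² and L² terms:
r = (x₁² − x₂²) / (2[(x₁cos θ₁ + e sin θ₁) − (x₂cos θ₂ + e sin θ₂)]) = 35.0000 → r = 35
L² = (x₁ − r cos θ₁)² + (r sin θ₁ − e)² = 58081.0172 → L = 241.0000 → L = 241
check at θ₃=323°: x = 266.2387 (printed 266.2387) ✓

r = 35, L = 241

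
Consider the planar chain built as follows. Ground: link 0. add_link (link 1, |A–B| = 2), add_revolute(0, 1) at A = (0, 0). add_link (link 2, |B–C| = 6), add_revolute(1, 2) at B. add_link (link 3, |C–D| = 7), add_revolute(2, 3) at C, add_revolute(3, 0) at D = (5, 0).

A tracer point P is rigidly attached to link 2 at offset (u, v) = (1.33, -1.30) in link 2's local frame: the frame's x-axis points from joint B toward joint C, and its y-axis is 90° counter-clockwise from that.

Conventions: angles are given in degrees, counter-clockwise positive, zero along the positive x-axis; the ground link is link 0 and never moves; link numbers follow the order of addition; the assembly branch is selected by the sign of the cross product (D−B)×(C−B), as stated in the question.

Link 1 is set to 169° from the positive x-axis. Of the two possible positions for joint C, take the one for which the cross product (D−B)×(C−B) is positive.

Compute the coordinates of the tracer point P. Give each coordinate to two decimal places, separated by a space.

A=(0,0), D=(5.00,0)
B = A + 2.00·(cos169°, sin169°) = (-1.9633, 0.3816)
|BD| = 6.9737
circle(B,6.00) ∩ circle(D,7.00): a=2.5548, h=5.4289
  candidates: C₊=(0.8848,5.6626) cross=37.860; C₋=(0.2906,-5.1790) cross=-37.860
  branch + wants cross > 0 → take C=(0.8848,5.6626) (cross=37.860)
ex = (C−B)/|BC| = (0.4747,0.8802); ey = (-0.8802,0.4747)
P = B + 1.33·ex + -1.30·ey = (-0.1877,0.9352)

-0.19 0.94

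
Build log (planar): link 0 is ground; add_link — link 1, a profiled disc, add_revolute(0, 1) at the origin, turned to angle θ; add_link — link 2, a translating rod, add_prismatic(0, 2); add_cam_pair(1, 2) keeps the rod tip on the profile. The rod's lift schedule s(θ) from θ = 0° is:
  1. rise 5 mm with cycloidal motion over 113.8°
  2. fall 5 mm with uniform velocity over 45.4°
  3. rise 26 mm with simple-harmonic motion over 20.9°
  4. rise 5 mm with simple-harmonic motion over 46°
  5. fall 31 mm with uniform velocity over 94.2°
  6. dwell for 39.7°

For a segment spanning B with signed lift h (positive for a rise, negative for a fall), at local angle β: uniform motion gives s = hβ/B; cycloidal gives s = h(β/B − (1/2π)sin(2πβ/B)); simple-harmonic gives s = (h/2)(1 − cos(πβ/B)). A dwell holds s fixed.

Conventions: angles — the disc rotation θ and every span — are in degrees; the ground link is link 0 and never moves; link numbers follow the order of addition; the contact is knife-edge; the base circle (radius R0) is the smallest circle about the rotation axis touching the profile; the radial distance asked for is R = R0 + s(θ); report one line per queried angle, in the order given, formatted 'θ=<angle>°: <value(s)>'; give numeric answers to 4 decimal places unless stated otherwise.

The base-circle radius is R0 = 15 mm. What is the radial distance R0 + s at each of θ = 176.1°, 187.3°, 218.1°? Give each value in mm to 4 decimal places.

seg 1 [0°–113.8°] cycloidal, h=5: full span → s += 5 → s = 5.0000
seg 2 [113.8°–159.2°] uniform, h=-5: full span → s += -5 → s = 0.0000
seg 3 [159.2°–180.1°] simple-harmonic, h=26: θ=176.1° here. β=16.9, B=20.9. 26/2·(1 − cos(π·0.8086)) = 23.7201 → s = 23.7201
seg 3 [159.2°–180.1°] simple-harmonic, h=26: full span → s += 26 → s = 26.0000
seg 4 [180.1°–226.1°] simple-harmonic, h=5: θ=187.3° here. β=7.2, B=46. 5/2·(1 − cos(π·0.1565)) = 0.2962 → s = 26.2962
seg 4 [180.1°–226.1°] simple-harmonic, h=5: θ=218.1° here. β=38, B=46. 5/2·(1 − cos(π·0.8261)) = 4.6360 → s = 30.6360
θ=176.1°: R = R0 + s = 15 + 23.7201 = 38.7201
θ=187.3°: R = R0 + s = 15 + 26.2962 = 41.2962
θ=218.1°: R = R0 + s = 15 + 30.6360 = 45.6360

θ=176.1°: 38.7201
θ=187.3°: 41.2962
θ=218.1°: 45.6360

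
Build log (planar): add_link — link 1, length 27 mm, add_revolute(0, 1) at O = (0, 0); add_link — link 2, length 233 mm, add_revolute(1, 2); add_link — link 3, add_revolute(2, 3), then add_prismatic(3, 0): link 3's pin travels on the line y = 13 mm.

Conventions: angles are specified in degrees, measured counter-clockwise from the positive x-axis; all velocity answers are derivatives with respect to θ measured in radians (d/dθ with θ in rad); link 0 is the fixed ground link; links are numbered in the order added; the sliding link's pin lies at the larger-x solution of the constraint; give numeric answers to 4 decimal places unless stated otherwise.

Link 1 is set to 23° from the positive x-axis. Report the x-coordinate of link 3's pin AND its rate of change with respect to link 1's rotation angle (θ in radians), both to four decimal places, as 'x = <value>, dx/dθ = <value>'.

geometry: r = 27 mm, L = 233 mm, e = 13 mm
crank pin P = (r cos θ, r sin θ) = (24.853631, 10.549740)
h = r sin θ − e = 10.549740 − 13 = -2.450260
x = r cos θ + √(L² − h²) = 24.853631 + 232.987116 = 257.840747
dx/dθ = −r sin θ − h·r cos θ/√(L² − h²) (θ in radians; h = -2.450260) = -10.288362

x = 257.8407, dx/dθ = -10.2884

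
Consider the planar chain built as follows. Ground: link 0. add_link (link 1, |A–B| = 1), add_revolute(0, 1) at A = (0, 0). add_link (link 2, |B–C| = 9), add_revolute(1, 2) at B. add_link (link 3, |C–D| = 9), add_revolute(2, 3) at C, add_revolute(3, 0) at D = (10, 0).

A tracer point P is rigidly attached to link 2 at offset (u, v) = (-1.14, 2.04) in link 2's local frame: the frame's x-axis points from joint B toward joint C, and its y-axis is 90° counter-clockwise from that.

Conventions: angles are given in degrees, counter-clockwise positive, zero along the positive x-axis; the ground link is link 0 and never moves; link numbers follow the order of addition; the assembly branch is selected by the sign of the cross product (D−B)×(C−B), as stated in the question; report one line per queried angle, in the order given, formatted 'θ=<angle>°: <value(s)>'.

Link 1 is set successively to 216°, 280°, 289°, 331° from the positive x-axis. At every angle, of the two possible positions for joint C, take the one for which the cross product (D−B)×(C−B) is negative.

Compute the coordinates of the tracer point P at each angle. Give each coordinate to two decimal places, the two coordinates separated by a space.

A=(0,0), D=(10.00,0)
θ=216°: B = A + 1.00·(cos216°, sin216°) = (-0.8090, -0.5878)
θ=216°: |BD| = 10.8250
θ=216°: circle(B,9.00) ∩ circle(D,9.00): a=5.4125, h=7.1906
θ=216°:   candidates: C₊=(4.2050,6.8861) cross=77.838; C₋=(4.9859,-7.4739) cross=-77.838
θ=216°:   branch - wants cross < 0 → take C=(4.9859,-7.4739) (cross=-77.838)
θ=216°: ex = (C−B)/|BC| = (0.6439,-0.7651); ey = (0.7651,0.6439)
θ=216°: P = B + -1.14·ex + 2.04·ey = (0.0178,1.5980)
θ=280°: B = A + 1.00·(cos280°, sin280°) = (0.1736, -0.9848)
θ=280°: |BD| = 9.8756
θ=280°: circle(B,9.00) ∩ circle(D,9.00): a=4.9378, h=7.5245
θ=280°:   candidates: C₊=(4.3365,6.9946) cross=74.309; C₋=(5.8372,-7.9794) cross=-74.309
θ=280°:   branch - wants cross < 0 → take C=(5.8372,-7.9794) (cross=-74.309)
θ=280°: ex = (C−B)/|BC| = (0.6293,-0.7772); ey = (0.7772,0.6293)
θ=280°: P = B + -1.14·ex + 2.04·ey = (1.0417,1.1849)
θ=289°: B = A + 1.00·(cos289°, sin289°) = (0.3256, -0.9455)
θ=289°: |BD| = 9.7205
θ=289°: circle(B,9.00) ∩ circle(D,9.00): a=4.8603, h=7.5748
θ=289°:   candidates: C₊=(4.4260,7.0661) cross=73.631; C₋=(5.8996,-8.0117) cross=-73.631
θ=289°:   branch - wants cross < 0 → take C=(5.8996,-8.0117) (cross=-73.631)
θ=289°: ex = (C−B)/|BC| = (0.6193,-0.7851); ey = (0.7851,0.6193)
θ=289°: P = B + -1.14·ex + 2.04·ey = (1.2212,1.2130)
θ=331°: B = A + 1.00·(cos331°, sin331°) = (0.8746, -0.4848)
θ=331°: |BD| = 9.1382
θ=331°: circle(B,9.00) ∩ circle(D,9.00): a=4.5691, h=7.7539
θ=331°:   candidates: C₊=(5.0259,7.5006) cross=70.857; C₋=(5.8487,-7.9854) cross=-70.857
θ=331°:   branch - wants cross < 0 → take C=(5.8487,-7.9854) (cross=-70.857)
θ=331°: ex = (C−B)/|BC| = (0.5527,-0.8334); ey = (0.8334,0.5527)
θ=331°: P = B + -1.14·ex + 2.04·ey = (1.9447,1.5927)

θ=216°: 0.02 1.60
θ=280°: 1.04 1.18
θ=289°: 1.22 1.21
θ=331°: 1.94 1.59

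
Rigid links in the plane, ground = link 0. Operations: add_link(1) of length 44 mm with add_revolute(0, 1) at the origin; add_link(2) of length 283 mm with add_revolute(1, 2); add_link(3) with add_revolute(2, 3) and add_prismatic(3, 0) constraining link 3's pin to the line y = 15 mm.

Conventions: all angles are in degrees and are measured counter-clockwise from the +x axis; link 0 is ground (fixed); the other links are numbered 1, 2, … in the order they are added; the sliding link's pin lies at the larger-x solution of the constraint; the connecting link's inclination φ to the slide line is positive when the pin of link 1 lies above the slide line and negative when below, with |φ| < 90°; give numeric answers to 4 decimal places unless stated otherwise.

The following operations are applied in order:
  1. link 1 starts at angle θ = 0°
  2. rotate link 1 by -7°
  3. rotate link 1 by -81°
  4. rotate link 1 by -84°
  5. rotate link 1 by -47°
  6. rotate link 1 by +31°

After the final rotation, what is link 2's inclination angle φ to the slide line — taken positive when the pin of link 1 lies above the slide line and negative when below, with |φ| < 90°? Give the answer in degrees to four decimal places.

geometry: r = 44 mm, L = 283 mm, e = 15 mm; θ starts at 0°
rotate link 1 by -7°: θ ← 0° -7° = -7°
rotate link 1 by -81°: θ ← -7° -81° = -88°
rotate link 1 by -84°: θ ← -88° -84° = -172°
rotate link 1 by -47°: θ ← -172° -47° = -219°
rotate link 1 by +31°: θ ← -219° +31° = -188°
h = r sin θ − e = 6.123616 − 15 = -8.876384
sin φ = h / L = -8.876384 / 283 = -0.03136531
φ = arcsin(-0.03136531) = -1.797395°

-1.7974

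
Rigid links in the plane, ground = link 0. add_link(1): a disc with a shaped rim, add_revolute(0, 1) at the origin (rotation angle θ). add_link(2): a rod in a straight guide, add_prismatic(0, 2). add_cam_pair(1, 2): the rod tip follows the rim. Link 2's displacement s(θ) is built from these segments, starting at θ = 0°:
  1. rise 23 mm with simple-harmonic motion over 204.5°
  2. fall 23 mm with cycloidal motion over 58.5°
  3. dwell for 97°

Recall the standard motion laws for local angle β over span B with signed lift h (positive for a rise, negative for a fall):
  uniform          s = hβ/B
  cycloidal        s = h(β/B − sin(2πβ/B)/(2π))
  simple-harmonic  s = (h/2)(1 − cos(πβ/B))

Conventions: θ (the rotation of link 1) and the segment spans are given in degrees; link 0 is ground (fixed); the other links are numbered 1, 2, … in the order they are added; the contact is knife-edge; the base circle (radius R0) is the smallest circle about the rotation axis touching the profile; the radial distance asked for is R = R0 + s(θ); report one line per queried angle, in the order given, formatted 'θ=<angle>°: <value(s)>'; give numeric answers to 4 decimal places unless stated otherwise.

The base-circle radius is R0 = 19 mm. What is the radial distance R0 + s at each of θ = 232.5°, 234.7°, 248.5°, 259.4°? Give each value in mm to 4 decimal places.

segment 1 (0° to 204.5°, simple-harmonic, h = 23) is passed completely: s = 0.0000 + (23) = 23.0000
θ = 232.5° falls in segment 2 (204.5° to 263°, cycloidal, h = -23): β = 232.5 − 204.5 = 28°, B = 58.5°; Δs = -23·(0.4786 − sin(2π·0.4786)/(2π)) = -10.5186; s = 23.0000 − 10.5186 = 12.4814
θ = 234.7° falls in segment 2 (204.5° to 263°, cycloidal, h = -23): β = 234.7 − 204.5 = 30.2°, B = 58.5°; Δs = -23·(0.5162 − sin(2π·0.5162)/(2π)) = -12.2464; s = 23.0000 − 12.2464 = 10.7536
θ = 248.5° falls in segment 2 (204.5° to 263°, cycloidal, h = -23): β = 248.5 − 204.5 = 44°, B = 58.5°; Δs = -23·(0.7521 − sin(2π·0.7521)/(2π)) = -20.9594; s = 23.0000 − 20.9594 = 2.0406
θ = 259.4° falls in segment 2 (204.5° to 263°, cycloidal, h = -23): β = 259.4 − 204.5 = 54.9°, B = 58.5°; Δs = -23·(0.9385 − sin(2π·0.9385)/(2π)) = -22.9650; s = 23.0000 − 22.9650 = 0.0350
θ=232.5°: R = R0 + s = 19 + 12.4814 = 31.4814
θ=234.7°: R = R0 + s = 19 + 10.7536 = 29.7536
θ=248.5°: R = R0 + s = 19 + 2.0406 = 21.0406
θ=259.4°: R = R0 + s = 19 + 0.0350 = 19.0350

θ=232.5°: 31.4814
θ=234.7°: 29.7536
θ=248.5°: 21.0406
θ=259.4°: 19.0350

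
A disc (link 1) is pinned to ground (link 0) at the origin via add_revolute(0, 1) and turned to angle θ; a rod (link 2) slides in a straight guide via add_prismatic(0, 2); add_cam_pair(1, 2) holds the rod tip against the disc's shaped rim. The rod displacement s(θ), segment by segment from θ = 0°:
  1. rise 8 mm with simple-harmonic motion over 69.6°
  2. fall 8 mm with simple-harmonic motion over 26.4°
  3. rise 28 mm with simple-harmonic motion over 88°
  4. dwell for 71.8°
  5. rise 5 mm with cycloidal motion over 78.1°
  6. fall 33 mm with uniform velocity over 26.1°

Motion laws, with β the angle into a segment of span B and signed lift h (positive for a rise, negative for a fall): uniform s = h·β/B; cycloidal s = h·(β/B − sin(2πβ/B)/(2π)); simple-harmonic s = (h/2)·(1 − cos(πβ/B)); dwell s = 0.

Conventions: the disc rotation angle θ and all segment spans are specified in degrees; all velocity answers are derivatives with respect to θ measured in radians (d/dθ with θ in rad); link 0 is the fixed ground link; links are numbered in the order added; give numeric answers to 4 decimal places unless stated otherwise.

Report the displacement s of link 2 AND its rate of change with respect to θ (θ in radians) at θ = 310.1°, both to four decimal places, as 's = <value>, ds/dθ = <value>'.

segment 1 (0° to 69.6°, simple-harmonic, h = 8) is passed completely: s = 0.0000 + (8) = 8.0000
segment 2 (69.6° to 96°, simple-harmonic, h = -8) is passed completely: s = 8.0000 + (-8) = 0.0000
segment 3 (96° to 184°, simple-harmonic, h = 28) is passed completely: s = 0.0000 + (28) = 28.0000
segment 4 (184° to 255.8°, dwell): s unchanged at 28.0000
θ = 310.1° falls in segment 5 (255.8° to 333.9°, cycloidal, h = 5): β = 310.1 − 255.8 = 54.3°, B = 78.1°; Δs = 5·(0.6953 − sin(2π·0.6953)/(2π)) = 4.2255; s = 28.0000 + 4.2255 = 32.2255
velocity in seg [255.8°–333.9°] (cycloidal), θ in radians: β = 54.3° = 0.9477 rad, B = 78.1° = 1.3631 rad; ds/dθ = (h/B)(1 − cos(2πβ/B)) = (5/1.3631)(1 − cos(2π·0.6953)) = 4.904936 mm/rad

s = 32.2255, ds/dθ = 4.9049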